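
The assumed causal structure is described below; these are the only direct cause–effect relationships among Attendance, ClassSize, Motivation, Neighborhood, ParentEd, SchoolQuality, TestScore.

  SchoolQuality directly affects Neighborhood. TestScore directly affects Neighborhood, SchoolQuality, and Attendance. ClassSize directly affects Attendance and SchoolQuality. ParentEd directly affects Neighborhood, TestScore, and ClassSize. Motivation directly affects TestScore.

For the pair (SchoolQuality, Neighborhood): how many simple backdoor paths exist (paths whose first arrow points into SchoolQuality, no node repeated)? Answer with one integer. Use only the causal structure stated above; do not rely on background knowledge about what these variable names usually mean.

7

A backdoor path from SchoolQuality to Neighborhood is any simple undirected path whose first edge points into SchoolQuality (i.e. leaves SchoolQuality via a parent).
Parents of SchoolQuality: {ClassSize, TestScore}.
Enumerating:
  P1: SchoolQuality <- TestScore <- ParentEd -> Neighborhood
  P2: SchoolQuality <- TestScore -> Attendance <- ClassSize <- ParentEd -> Neighborhood
  P3: SchoolQuality <- TestScore -> Neighborhood
  P4: SchoolQuality <- ClassSize <- ParentEd -> TestScore -> Neighborhood
  P5: SchoolQuality <- ClassSize <- ParentEd -> Neighborhood
  P6: SchoolQuality <- ClassSize -> Attendance <- TestScore <- ParentEd -> Neighborhood
  P7: SchoolQuality <- ClassSize -> Attendance <- TestScore -> Neighborhood
That exhausts the simple backdoor paths. Count: 7.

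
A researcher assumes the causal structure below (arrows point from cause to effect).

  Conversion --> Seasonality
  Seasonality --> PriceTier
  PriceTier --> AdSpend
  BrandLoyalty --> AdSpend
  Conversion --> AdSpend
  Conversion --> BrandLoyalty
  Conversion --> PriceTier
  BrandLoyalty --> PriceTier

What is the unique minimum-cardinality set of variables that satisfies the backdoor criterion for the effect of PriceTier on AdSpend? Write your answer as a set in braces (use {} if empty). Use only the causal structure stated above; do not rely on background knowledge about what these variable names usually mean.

Variables eligible for adjustment (non-descendants of PriceTier, excluding PriceTier and AdSpend): {BrandLoyalty, Conversion, Seasonality}.
Backdoor paths from PriceTier to AdSpend:
  P1: PriceTier <- Conversion -> BrandLoyalty -> AdSpend
  P2: PriceTier <- Conversion -> AdSpend
  P3: PriceTier <- Seasonality <- Conversion -> BrandLoyalty -> AdSpend
  P4: PriceTier <- Seasonality <- Conversion -> AdSpend
  P5: PriceTier <- BrandLoyalty <- Conversion -> AdSpend
  P6: PriceTier <- BrandLoyalty -> AdSpend
The empty set is not sufficient: P1 (PriceTier <- Conversion -> BrandLoyalty -> AdSpend) has no collider blocking it and no conditioned non-collider, so it is open.
Try {BrandLoyalty, Conversion}:
  P1: blocked at fork node Conversion ∈ conditioning set.
  P2: blocked at fork node Conversion ∈ conditioning set.
  P3: blocked at fork node Conversion ∈ conditioning set.
  P4: blocked at fork node Conversion ∈ conditioning set.
  P5: blocked at chain node BrandLoyalty ∈ conditioning set.
  P6: blocked at fork node BrandLoyalty ∈ conditioning set.
{BrandLoyalty, Conversion} contains no descendant of PriceTier and blocks every backdoor path.
Every element of {BrandLoyalty, Conversion} is needed (dropping BrandLoyalty leaves P6 open; dropping Conversion leaves P2 open), so no proper subset is valid.
Among all size-2 subsets of the eligible variables, only {BrandLoyalty, Conversion} blocks every backdoor path, so it is the unique smallest valid adjustment set.

{BrandLoyalty, Conversion}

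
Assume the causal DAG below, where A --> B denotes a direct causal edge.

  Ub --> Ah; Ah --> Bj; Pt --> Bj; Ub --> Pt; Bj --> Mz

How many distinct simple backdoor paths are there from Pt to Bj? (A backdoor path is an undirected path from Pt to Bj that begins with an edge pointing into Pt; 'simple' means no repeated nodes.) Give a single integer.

1

A backdoor path from Pt to Bj is any simple undirected path whose first edge points into Pt (i.e. leaves Pt via a parent).
Parents of Pt: {Ub}.
Enumerating:
  P1: Pt <- Ub -> Ah -> Bj
That exhausts the simple backdoor paths. Count: 1.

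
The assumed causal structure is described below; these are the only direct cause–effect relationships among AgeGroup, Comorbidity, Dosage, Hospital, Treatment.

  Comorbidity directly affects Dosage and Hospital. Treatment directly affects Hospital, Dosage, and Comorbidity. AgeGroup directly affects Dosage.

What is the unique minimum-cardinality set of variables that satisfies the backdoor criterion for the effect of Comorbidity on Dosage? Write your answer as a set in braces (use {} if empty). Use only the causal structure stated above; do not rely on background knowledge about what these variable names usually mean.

Variables eligible for adjustment (non-descendants of Comorbidity, excluding Comorbidity and Dosage): {AgeGroup, Treatment}.
Backdoor paths from Comorbidity to Dosage:
  P1: Comorbidity <- Treatment -> Dosage
The empty set is not sufficient: P1 (Comorbidity <- Treatment -> Dosage) has no collider blocking it and no conditioned non-collider, so it is open.
Try {Treatment}:
  P1: blocked at fork node Treatment ∈ conditioning set.
{Treatment} contains no descendant of Comorbidity and blocks every backdoor path.
No other singleton works — e.g. {AgeGroup} leaves P1 open — so {Treatment} is the unique smallest valid adjustment set.

{Treatment}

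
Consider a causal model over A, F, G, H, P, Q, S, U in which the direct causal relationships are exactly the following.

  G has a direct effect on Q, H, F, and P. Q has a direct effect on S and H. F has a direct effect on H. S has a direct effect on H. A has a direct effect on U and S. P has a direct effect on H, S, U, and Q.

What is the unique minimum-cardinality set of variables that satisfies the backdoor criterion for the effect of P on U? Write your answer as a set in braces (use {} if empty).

Variables eligible for adjustment (non-descendants of P, excluding P and U): {A, F, G}.
Backdoor paths from P to U:
  P1: P <- G -> F -> H <- Q -> S <- A -> U
  P2: P <- G -> F -> H <- S <- A -> U
  P3: P <- G -> Q -> S <- A -> U
  P4: P <- G -> Q -> H <- S <- A -> U
  P5: P <- G -> H <- Q -> S <- A -> U
  P6: P <- G -> H <- S <- A -> U
Each backdoor path contains an unconditioned collider, so every path is already blocked with the empty conditioning set:
  P1: blocked at collider H (neither it nor any descendant is in the conditioning set).
  P2: blocked at collider H (neither it nor any descendant is in the conditioning set).
  P3: blocked at collider S (neither it nor any descendant is in the conditioning set).
  P4: blocked at collider H (neither it nor any descendant is in the conditioning set).
  P5: blocked at collider H (neither it nor any descendant is in the conditioning set).
  P6: blocked at collider H (neither it nor any descendant is in the conditioning set).
The empty set is therefore the unique smallest valid set.

{}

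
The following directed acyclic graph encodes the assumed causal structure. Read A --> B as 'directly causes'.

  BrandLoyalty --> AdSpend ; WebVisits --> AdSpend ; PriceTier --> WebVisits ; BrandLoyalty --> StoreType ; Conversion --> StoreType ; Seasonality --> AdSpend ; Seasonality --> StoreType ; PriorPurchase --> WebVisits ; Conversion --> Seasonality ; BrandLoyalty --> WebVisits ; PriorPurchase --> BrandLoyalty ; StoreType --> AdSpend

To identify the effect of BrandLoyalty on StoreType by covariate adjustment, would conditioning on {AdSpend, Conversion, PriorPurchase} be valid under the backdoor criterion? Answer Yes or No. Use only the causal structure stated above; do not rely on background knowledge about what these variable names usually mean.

Backdoor paths from BrandLoyalty to StoreType (paths whose first edge points into BrandLoyalty):
  P1: BrandLoyalty <- PriorPurchase -> WebVisits -> AdSpend <- Seasonality <- Conversion -> StoreType
  P2: BrandLoyalty <- PriorPurchase -> WebVisits -> AdSpend <- Seasonality -> StoreType
  P3: BrandLoyalty <- PriorPurchase -> WebVisits -> AdSpend <- StoreType
Condition 1 (no descendant of BrandLoyalty in the set): FAILS — AdSpend is a descendant of BrandLoyalty.
Condition 2 (every backdoor path blocked by {AdSpend, Conversion, PriorPurchase}):
  P1: blocked at fork node PriorPurchase ∈ conditioning set.
  P2: blocked at fork node PriorPurchase ∈ conditioning set.
  P3: blocked at fork node PriorPurchase ∈ conditioning set.
{AdSpend, Conversion, PriorPurchase} does not satisfy the backdoor criterion.

No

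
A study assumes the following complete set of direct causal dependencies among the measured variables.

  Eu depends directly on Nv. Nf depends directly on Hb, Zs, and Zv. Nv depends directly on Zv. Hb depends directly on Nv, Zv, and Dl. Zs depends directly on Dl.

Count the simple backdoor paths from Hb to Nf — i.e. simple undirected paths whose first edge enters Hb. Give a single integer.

A backdoor path from Hb to Nf is any simple undirected path whose first edge points into Hb (i.e. leaves Hb via a parent).
Parents of Hb: {Dl, Nv, Zv}.
Enumerating:
  P1: Hb <- Dl -> Zs -> Nf
  P2: Hb <- Zv -> Nf
  P3: Hb <- Nv <- Zv -> Nf
That exhausts the simple backdoor paths. Count: 3.

3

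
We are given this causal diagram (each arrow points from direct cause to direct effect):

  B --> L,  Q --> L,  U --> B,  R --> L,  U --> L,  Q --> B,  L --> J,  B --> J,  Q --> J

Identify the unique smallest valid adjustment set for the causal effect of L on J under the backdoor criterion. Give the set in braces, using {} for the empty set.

Variables eligible for adjustment (non-descendants of L, excluding L and J): {B, Q, R, U}.
Backdoor paths from L to J:
  P1: L <- Q -> B -> J
  P2: L <- Q -> J
  P3: L <- U -> B <- Q -> J
  P4: L <- U -> B -> J
  P5: L <- B <- Q -> J
  P6: L <- B -> J
The empty set is not sufficient: P1 (L <- Q -> B -> J) has no collider blocking it and no conditioned non-collider, so it is open.
Try {B, Q}:
  P1: blocked at fork node Q ∈ conditioning set.
  P2: blocked at fork node Q ∈ conditioning set.
  P3: blocked at fork node Q ∈ conditioning set.
  P4: blocked at chain node B ∈ conditioning set.
  P5: blocked at chain node B ∈ conditioning set.
  P6: blocked at fork node B ∈ conditioning set.
{B, Q} contains no descendant of L and blocks every backdoor path.
Every element of {B, Q} is needed (dropping B leaves P4 open; dropping Q leaves P2 open), so no proper subset is valid.
Among all size-2 subsets of the eligible variables, only {B, Q} blocks every backdoor path, so it is the unique smallest valid adjustment set.

{B, Q}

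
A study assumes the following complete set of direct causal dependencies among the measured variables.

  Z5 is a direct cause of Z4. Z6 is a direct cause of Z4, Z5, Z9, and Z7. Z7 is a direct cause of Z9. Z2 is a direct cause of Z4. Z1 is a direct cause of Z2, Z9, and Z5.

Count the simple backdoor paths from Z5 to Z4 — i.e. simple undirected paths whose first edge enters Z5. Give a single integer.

A backdoor path from Z5 to Z4 is any simple undirected path whose first edge points into Z5 (i.e. leaves Z5 via a parent).
Parents of Z5: {Z1, Z6}.
Enumerating:
  P1: Z5 <- Z6 -> Z4
  P2: Z5 <- Z6 -> Z7 -> Z9 <- Z1 -> Z2 -> Z4
  P3: Z5 <- Z6 -> Z9 <- Z1 -> Z2 -> Z4
  P4: Z5 <- Z1 -> Z2 -> Z4
  P5: Z5 <- Z1 -> Z9 <- Z6 -> Z4
  P6: Z5 <- Z1 -> Z9 <- Z7 <- Z6 -> Z4
That exhausts the simple backdoor paths. Count: 6.

6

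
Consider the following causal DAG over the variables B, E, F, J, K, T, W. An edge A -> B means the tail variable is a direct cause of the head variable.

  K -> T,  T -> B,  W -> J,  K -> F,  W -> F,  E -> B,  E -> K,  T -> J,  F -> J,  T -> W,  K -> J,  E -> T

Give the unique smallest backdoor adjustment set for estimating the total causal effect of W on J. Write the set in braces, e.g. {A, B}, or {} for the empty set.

Variables eligible for adjustment (non-descendants of W, excluding W and J): {B, E, K, T}.
Backdoor paths from W to J:
  P1: W <- T <- E -> K -> F -> J
  P2: W <- T <- E -> K -> J
  P3: W <- T <- K -> F -> J
  P4: W <- T <- K -> J
  P5: W <- T -> B <- E -> K -> F -> J
  P6: W <- T -> B <- E -> K -> J
  P7: W <- T -> J
The empty set is not sufficient: P1 (W <- T <- E -> K -> F -> J) has no collider blocking it and no conditioned non-collider, so it is open.
Try {T}:
  P1: blocked at chain node T ∈ conditioning set.
  P2: blocked at chain node T ∈ conditioning set.
  P3: blocked at chain node T ∈ conditioning set.
  P4: blocked at chain node T ∈ conditioning set.
  P5: blocked at fork node T ∈ conditioning set.
  P6: blocked at fork node T ∈ conditioning set.
  P7: blocked at fork node T ∈ conditioning set.
{T} contains no descendant of W and blocks every backdoor path.
No other singleton works — e.g. {E} leaves P3 open — so {T} is the unique smallest valid adjustment set.

{T}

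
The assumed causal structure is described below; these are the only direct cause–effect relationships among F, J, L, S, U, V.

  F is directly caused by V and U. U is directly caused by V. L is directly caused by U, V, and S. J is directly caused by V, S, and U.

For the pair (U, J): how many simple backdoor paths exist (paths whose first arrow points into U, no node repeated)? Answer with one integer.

2

A backdoor path from U to J is any simple undirected path whose first edge points into U (i.e. leaves U via a parent).
Parents of U: {V}.
Enumerating:
  P1: U <- V -> J
  P2: U <- V -> L <- S -> J
That exhausts the simple backdoor paths. Count: 2.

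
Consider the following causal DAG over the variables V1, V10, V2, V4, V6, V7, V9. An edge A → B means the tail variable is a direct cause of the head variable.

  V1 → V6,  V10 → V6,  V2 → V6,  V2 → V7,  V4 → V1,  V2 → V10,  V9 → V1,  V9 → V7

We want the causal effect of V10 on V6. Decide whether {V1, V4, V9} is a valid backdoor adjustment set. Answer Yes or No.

No

Backdoor paths from V10 to V6 (paths whose first edge points into V10):
  P1: V10 <- V2 -> V6
  P2: V10 <- V2 -> V7 <- V9 -> V1 -> V6
Condition 1 (no descendant of V10 in the set): holds — descendants of V10 are {V6}; none are in {V1, V4, V9}.
Condition 2 (every backdoor path blocked by {V1, V4, V9}):
  P1: open — no interior node is in the conditioning set.
  P2: blocked at collider V7 (neither it nor any descendant is in the conditioning set).
{V1, V4, V9} does not satisfy the backdoor criterion.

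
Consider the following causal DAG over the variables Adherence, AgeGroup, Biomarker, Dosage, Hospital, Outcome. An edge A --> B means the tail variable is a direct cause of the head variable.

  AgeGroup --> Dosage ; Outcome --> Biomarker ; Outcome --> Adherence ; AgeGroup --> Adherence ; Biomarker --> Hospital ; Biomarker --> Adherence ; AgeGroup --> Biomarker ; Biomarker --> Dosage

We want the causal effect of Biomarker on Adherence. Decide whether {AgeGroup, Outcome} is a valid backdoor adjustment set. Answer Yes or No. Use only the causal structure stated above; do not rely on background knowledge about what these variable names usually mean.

Yes

Backdoor paths from Biomarker to Adherence (paths whose first edge points into Biomarker):
  P1: Biomarker <- Outcome -> Adherence
  P2: Biomarker <- AgeGroup -> Adherence
Condition 1 (no descendant of Biomarker in the set): holds — descendants of Biomarker are {Adherence, Dosage, Hospital}; none are in {AgeGroup, Outcome}.
Condition 2 (every backdoor path blocked by {AgeGroup, Outcome}):
  P1: blocked at fork node Outcome ∈ conditioning set.
  P2: blocked at fork node AgeGroup ∈ conditioning set.
{AgeGroup, Outcome} satisfies the backdoor criterion.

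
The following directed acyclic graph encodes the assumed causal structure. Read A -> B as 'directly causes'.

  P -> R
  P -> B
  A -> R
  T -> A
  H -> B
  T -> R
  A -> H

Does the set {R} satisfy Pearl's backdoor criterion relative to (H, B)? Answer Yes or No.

No

Backdoor paths from H to B (paths whose first edge points into H):
  P1: H <- A <- T -> R <- P -> B
  P2: H <- A -> R <- P -> B
Condition 1 (no descendant of H in the set): holds — descendants of H are {B}; none are in {R}.
Condition 2 (every backdoor path blocked by {R}):
  P1: open — collider(s) R are conditioned on (or have a conditioned descendant) and no non-collider on the path is in the set.
  P2: open — collider(s) R are conditioned on (or have a conditioned descendant) and no non-collider on the path is in the set.
{R} does not satisfy the backdoor criterion.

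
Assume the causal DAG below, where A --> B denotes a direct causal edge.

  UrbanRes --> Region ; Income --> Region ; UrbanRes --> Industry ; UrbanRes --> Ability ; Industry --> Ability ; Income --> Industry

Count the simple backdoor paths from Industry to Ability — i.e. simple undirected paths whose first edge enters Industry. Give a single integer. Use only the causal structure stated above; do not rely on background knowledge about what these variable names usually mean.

A backdoor path from Industry to Ability is any simple undirected path whose first edge points into Industry (i.e. leaves Industry via a parent).
Parents of Industry: {Income, UrbanRes}.
Enumerating:
  P1: Industry <- Income -> Region <- UrbanRes -> Ability
  P2: Industry <- UrbanRes -> Ability
That exhausts the simple backdoor paths. Count: 2.

2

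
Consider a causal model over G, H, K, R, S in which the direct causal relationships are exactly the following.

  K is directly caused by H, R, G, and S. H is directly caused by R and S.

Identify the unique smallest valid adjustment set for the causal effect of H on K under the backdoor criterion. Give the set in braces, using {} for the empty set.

{R, S}

Variables eligible for adjustment (non-descendants of H, excluding H and K): {G, R, S}.
Backdoor paths from H to K:
  P1: H <- S -> K
  P2: H <- R -> K
The empty set is not sufficient: P1 (H <- S -> K) has no collider blocking it and no conditioned non-collider, so it is open.
Try {R, S}:
  P1: blocked at fork node S ∈ conditioning set.
  P2: blocked at fork node R ∈ conditioning set.
{R, S} contains no descendant of H and blocks every backdoor path.
Every element of {R, S} is needed (dropping R leaves P2 open; dropping S leaves P1 open), so no proper subset is valid.
Among all size-2 subsets of the eligible variables, only {R, S} blocks every backdoor path, so it is the unique smallest valid adjustment set.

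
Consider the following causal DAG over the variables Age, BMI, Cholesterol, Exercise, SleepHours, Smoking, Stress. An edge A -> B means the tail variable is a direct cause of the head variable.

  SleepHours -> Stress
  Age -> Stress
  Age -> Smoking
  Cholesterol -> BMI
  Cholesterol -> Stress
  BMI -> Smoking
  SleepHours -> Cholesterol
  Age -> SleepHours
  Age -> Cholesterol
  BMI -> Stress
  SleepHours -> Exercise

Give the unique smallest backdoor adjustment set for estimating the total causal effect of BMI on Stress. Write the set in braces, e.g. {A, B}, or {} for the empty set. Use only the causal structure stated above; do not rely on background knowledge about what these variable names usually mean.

{Cholesterol}

Variables eligible for adjustment (non-descendants of BMI, excluding BMI and Stress): {Age, Cholesterol, Exercise, SleepHours}.
Backdoor paths from BMI to Stress:
  P1: BMI <- Cholesterol <- Age -> SleepHours -> Stress
  P2: BMI <- Cholesterol <- Age -> Stress
  P3: BMI <- Cholesterol <- SleepHours <- Age -> Stress
  P4: BMI <- Cholesterol <- SleepHours -> Stress
  P5: BMI <- Cholesterol -> Stress
The empty set is not sufficient: P1 (BMI <- Cholesterol <- Age -> SleepHours -> Stress) has no collider blocking it and no conditioned non-collider, so it is open.
Try {Cholesterol}:
  P1: blocked at chain node Cholesterol ∈ conditioning set.
  P2: blocked at chain node Cholesterol ∈ conditioning set.
  P3: blocked at chain node Cholesterol ∈ conditioning set.
  P4: blocked at chain node Cholesterol ∈ conditioning set.
  P5: blocked at fork node Cholesterol ∈ conditioning set.
{Cholesterol} contains no descendant of BMI and blocks every backdoor path.
No other singleton works — e.g. {Age} leaves P4 open — so {Cholesterol} is the unique smallest valid adjustment set.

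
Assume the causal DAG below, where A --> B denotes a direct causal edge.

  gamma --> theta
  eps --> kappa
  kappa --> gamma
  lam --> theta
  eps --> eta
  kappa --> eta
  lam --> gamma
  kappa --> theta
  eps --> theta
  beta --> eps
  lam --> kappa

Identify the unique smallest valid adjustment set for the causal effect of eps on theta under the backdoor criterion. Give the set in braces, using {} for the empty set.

{}

Variables eligible for adjustment (non-descendants of eps, excluding eps and theta): {beta, lam}.
Backdoor paths from eps to theta:
  (none)
With no backdoor paths the empty set already satisfies the criterion, and it is trivially minimal.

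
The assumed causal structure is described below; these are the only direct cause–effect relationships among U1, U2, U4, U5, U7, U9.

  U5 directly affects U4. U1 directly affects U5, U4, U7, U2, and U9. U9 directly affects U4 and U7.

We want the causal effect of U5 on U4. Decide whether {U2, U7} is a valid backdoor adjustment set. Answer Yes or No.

Backdoor paths from U5 to U4 (paths whose first edge points into U5):
  P1: U5 <- U1 -> U9 -> U4
  P2: U5 <- U1 -> U7 <- U9 -> U4
  P3: U5 <- U1 -> U4
Condition 1 (no descendant of U5 in the set): holds — descendants of U5 are {U4}; none are in {U2, U7}.
Condition 2 (every backdoor path blocked by {U2, U7}):
  P1: open — no interior node is in the conditioning set.
  P2: open — collider(s) U7 are conditioned on (or have a conditioned descendant) and no non-collider on the path is in the set.
  P3: open — no interior node is in the conditioning set.
{U2, U7} does not satisfy the backdoor criterion.

No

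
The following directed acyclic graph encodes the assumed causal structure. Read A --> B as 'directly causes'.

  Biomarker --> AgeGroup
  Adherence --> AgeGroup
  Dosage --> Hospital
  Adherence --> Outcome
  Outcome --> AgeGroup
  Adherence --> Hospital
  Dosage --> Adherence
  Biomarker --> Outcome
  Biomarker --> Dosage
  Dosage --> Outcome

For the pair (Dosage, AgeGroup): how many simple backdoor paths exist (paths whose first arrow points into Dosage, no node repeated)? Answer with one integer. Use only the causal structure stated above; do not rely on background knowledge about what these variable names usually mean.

A backdoor path from Dosage to AgeGroup is any simple undirected path whose first edge points into Dosage (i.e. leaves Dosage via a parent).
Parents of Dosage: {Biomarker}.
Enumerating:
  P1: Dosage <- Biomarker -> Outcome <- Adherence -> AgeGroup
  P2: Dosage <- Biomarker -> Outcome -> AgeGroup
  P3: Dosage <- Biomarker -> AgeGroup
That exhausts the simple backdoor paths. Count: 3.

3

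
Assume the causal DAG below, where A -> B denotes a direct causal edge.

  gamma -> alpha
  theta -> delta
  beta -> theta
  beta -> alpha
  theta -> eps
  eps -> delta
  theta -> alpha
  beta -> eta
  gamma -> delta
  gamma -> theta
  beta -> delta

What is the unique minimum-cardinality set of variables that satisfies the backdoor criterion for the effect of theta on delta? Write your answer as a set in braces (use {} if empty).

{beta, gamma}

Variables eligible for adjustment (non-descendants of theta, excluding theta and delta): {beta, eta, gamma}.
Backdoor paths from theta to delta:
  P1: theta <- beta -> alpha <- gamma -> delta
  P2: theta <- beta -> delta
  P3: theta <- gamma -> alpha <- beta -> delta
  P4: theta <- gamma -> delta
The empty set is not sufficient: P2 (theta <- beta -> delta) has no collider blocking it and no conditioned non-collider, so it is open.
Try {beta, gamma}:
  P1: blocked at fork node beta ∈ conditioning set.
  P2: blocked at fork node beta ∈ conditioning set.
  P3: blocked at fork node gamma ∈ conditioning set.
  P4: blocked at fork node gamma ∈ conditioning set.
{beta, gamma} contains no descendant of theta and blocks every backdoor path.
Every element of {beta, gamma} is needed (dropping beta leaves P2 open; dropping gamma leaves P4 open), so no proper subset is valid.
Among all size-2 subsets of the eligible variables, only {beta, gamma} blocks every backdoor path, so it is the unique smallest valid adjustment set.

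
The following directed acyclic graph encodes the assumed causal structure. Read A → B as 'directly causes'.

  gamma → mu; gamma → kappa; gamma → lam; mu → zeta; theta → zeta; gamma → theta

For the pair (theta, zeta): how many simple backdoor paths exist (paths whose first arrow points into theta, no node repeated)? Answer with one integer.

1

A backdoor path from theta to zeta is any simple undirected path whose first edge points into theta (i.e. leaves theta via a parent).
Parents of theta: {gamma}.
Enumerating:
  P1: theta <- gamma -> mu -> zeta
That exhausts the simple backdoor paths. Count: 1.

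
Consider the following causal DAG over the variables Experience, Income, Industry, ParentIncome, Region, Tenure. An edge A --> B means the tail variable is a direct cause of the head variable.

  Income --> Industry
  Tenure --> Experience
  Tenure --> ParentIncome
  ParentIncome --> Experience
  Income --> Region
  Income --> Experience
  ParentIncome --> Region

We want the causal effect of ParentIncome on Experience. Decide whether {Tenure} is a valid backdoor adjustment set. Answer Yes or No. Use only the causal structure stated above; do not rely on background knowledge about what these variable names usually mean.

Yes

Backdoor paths from ParentIncome to Experience (paths whose first edge points into ParentIncome):
  P1: ParentIncome <- Tenure -> Experience
Condition 1 (no descendant of ParentIncome in the set): holds — descendants of ParentIncome are {Experience, Region}; none are in {Tenure}.
Condition 2 (every backdoor path blocked by {Tenure}):
  P1: blocked at fork node Tenure ∈ conditioning set.
{Tenure} satisfies the backdoor criterion.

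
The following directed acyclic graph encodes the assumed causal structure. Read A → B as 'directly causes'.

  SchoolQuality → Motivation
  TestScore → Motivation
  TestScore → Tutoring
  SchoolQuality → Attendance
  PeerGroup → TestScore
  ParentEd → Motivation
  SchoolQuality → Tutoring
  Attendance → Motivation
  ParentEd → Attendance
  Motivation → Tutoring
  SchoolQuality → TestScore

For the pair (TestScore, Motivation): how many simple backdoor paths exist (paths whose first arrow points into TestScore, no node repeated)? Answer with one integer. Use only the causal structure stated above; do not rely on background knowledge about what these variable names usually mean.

A backdoor path from TestScore to Motivation is any simple undirected path whose first edge points into TestScore (i.e. leaves TestScore via a parent).
Parents of TestScore: {PeerGroup, SchoolQuality}.
Enumerating:
  P1: TestScore <- SchoolQuality -> Attendance <- ParentEd -> Motivation
  P2: TestScore <- SchoolQuality -> Attendance -> Motivation
  P3: TestScore <- SchoolQuality -> Motivation
  P4: TestScore <- SchoolQuality -> Tutoring <- Motivation
That exhausts the simple backdoor paths. Count: 4.

4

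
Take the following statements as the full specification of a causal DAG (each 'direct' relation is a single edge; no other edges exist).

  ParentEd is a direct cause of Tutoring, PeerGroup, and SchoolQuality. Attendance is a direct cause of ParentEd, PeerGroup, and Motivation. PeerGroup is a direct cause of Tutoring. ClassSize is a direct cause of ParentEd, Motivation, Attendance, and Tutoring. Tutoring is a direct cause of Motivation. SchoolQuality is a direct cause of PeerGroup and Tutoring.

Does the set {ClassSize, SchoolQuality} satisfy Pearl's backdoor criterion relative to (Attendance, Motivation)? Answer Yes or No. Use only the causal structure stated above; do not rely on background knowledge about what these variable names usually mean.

No

Backdoor paths from Attendance to Motivation (paths whose first edge points into Attendance):
  P1: Attendance <- ClassSize -> ParentEd -> SchoolQuality -> PeerGroup -> Tutoring -> Motivation
  P2: Attendance <- ClassSize -> ParentEd -> SchoolQuality -> Tutoring -> Motivation
  P3: Attendance <- ClassSize -> ParentEd -> PeerGroup <- SchoolQuality -> Tutoring -> Motivation
  P4: Attendance <- ClassSize -> ParentEd -> PeerGroup -> Tutoring -> Motivation
  P5: Attendance <- ClassSize -> ParentEd -> Tutoring -> Motivation
  P6: Attendance <- ClassSize -> Tutoring -> Motivation
  P7: Attendance <- ClassSize -> Motivation
Condition 1 (no descendant of Attendance in the set): FAILS — SchoolQuality is a descendant of Attendance.
Condition 2 (every backdoor path blocked by {ClassSize, SchoolQuality}):
  P1: blocked at fork node ClassSize ∈ conditioning set.
  P2: blocked at fork node ClassSize ∈ conditioning set.
  P3: blocked at fork node ClassSize ∈ conditioning set.
  P4: blocked at fork node ClassSize ∈ conditioning set.
  P5: blocked at fork node ClassSize ∈ conditioning set.
  P6: blocked at fork node ClassSize ∈ conditioning set.
  P7: blocked at fork node ClassSize ∈ conditioning set.
{ClassSize, SchoolQuality} does not satisfy the backdoor criterion.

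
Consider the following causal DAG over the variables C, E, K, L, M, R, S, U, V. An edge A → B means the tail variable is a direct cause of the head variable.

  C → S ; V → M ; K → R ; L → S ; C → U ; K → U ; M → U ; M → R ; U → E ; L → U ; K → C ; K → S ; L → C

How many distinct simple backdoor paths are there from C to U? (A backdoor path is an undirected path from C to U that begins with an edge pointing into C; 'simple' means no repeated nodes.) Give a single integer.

A backdoor path from C to U is any simple undirected path whose first edge points into C (i.e. leaves C via a parent).
Parents of C: {K, L}.
Enumerating:
  P1: C <- L -> S <- K -> R <- M -> U
  P2: C <- L -> S <- K -> U
  P3: C <- L -> U
  P4: C <- K -> R <- M -> U
  P5: C <- K -> S <- L -> U
  P6: C <- K -> U
That exhausts the simple backdoor paths. Count: 6.

6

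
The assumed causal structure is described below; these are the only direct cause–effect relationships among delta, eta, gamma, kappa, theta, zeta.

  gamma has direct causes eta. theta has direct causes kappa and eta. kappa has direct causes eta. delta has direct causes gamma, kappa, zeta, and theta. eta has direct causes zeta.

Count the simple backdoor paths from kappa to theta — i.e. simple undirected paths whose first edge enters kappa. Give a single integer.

A backdoor path from kappa to theta is any simple undirected path whose first edge points into kappa (i.e. leaves kappa via a parent).
Parents of kappa: {eta}.
Enumerating:
  P1: kappa <- eta <- zeta -> delta <- theta
  P2: kappa <- eta -> gamma -> delta <- theta
  P3: kappa <- eta -> theta
That exhausts the simple backdoor paths. Count: 3.

3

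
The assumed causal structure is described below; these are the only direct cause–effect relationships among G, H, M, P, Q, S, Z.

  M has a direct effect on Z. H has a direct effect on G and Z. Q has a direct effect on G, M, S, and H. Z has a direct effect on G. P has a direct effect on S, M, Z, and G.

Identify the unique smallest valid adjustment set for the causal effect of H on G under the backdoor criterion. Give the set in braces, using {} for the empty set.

{Q}

Variables eligible for adjustment (non-descendants of H, excluding H and G): {M, P, Q, S}.
Backdoor paths from H to G:
  P1: H <- Q -> M <- P -> Z -> G
  P2: H <- Q -> M <- P -> G
  P3: H <- Q -> M -> Z <- P -> G
  P4: H <- Q -> M -> Z -> G
  P5: H <- Q -> S <- P -> M -> Z -> G
  P6: H <- Q -> S <- P -> Z -> G
  P7: H <- Q -> S <- P -> G
  P8: H <- Q -> G
The empty set is not sufficient: P4 (H <- Q -> M -> Z -> G) has no collider blocking it and no conditioned non-collider, so it is open.
Try {Q}:
  P1: blocked at fork node Q ∈ conditioning set.
  P2: blocked at fork node Q ∈ conditioning set.
  P3: blocked at fork node Q ∈ conditioning set.
  P4: blocked at fork node Q ∈ conditioning set.
  P5: blocked at fork node Q ∈ conditioning set.
  P6: blocked at fork node Q ∈ conditioning set.
  P7: blocked at fork node Q ∈ conditioning set.
  P8: blocked at fork node Q ∈ conditioning set.
{Q} contains no descendant of H and blocks every backdoor path.
No other singleton works — e.g. {P} leaves P4 open — so {Q} is the unique smallest valid adjustment set.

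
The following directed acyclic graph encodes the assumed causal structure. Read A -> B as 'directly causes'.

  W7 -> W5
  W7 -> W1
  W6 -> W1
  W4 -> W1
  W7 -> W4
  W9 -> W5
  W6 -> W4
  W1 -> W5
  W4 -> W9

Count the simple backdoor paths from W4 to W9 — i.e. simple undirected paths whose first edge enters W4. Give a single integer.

A backdoor path from W4 to W9 is any simple undirected path whose first edge points into W4 (i.e. leaves W4 via a parent).
Parents of W4: {W6, W7}.
Enumerating:
  P1: W4 <- W7 -> W1 -> W5 <- W9
  P2: W4 <- W7 -> W5 <- W9
  P3: W4 <- W6 -> W1 <- W7 -> W5 <- W9
  P4: W4 <- W6 -> W1 -> W5 <- W9
That exhausts the simple backdoor paths. Count: 4.

4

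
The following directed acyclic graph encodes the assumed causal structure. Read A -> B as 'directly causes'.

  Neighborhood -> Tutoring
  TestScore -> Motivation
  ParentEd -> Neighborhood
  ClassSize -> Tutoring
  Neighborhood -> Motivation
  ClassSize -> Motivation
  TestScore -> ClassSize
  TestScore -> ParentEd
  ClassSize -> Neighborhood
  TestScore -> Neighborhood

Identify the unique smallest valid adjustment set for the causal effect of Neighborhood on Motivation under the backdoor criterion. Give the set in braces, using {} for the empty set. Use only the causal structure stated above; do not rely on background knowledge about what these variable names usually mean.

Variables eligible for adjustment (non-descendants of Neighborhood, excluding Neighborhood and Motivation): {ClassSize, ParentEd, TestScore}.
Backdoor paths from Neighborhood to Motivation:
  P1: Neighborhood <- TestScore -> ClassSize -> Motivation
  P2: Neighborhood <- TestScore -> Motivation
  P3: Neighborhood <- ParentEd <- TestScore -> ClassSize -> Motivation
  P4: Neighborhood <- ParentEd <- TestScore -> Motivation
  P5: Neighborhood <- ClassSize <- TestScore -> Motivation
  P6: Neighborhood <- ClassSize -> Motivation
The empty set is not sufficient: P1 (Neighborhood <- TestScore -> ClassSize -> Motivation) has no collider blocking it and no conditioned non-collider, so it is open.
Try {ClassSize, TestScore}:
  P1: blocked at fork node TestScore ∈ conditioning set.
  P2: blocked at fork node TestScore ∈ conditioning set.
  P3: blocked at fork node TestScore ∈ conditioning set.
  P4: blocked at fork node TestScore ∈ conditioning set.
  P5: blocked at chain node ClassSize ∈ conditioning set.
  P6: blocked at fork node ClassSize ∈ conditioning set.
{ClassSize, TestScore} contains no descendant of Neighborhood and blocks every backdoor path.
Every element of {ClassSize, TestScore} is needed (dropping ClassSize leaves P6 open; dropping TestScore leaves P2 open), so no proper subset is valid.
Among all size-2 subsets of the eligible variables, only {ClassSize, TestScore} blocks every backdoor path, so it is the unique smallest valid adjustment set.

{ClassSize, TestScore}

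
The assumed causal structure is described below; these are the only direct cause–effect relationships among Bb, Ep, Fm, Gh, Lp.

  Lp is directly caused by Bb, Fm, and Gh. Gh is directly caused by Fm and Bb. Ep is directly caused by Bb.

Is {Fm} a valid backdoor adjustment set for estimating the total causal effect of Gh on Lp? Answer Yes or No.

Backdoor paths from Gh to Lp (paths whose first edge points into Gh):
  P1: Gh <- Fm -> Lp
  P2: Gh <- Bb -> Lp
Condition 1 (no descendant of Gh in the set): holds — descendants of Gh are {Lp}; none are in {Fm}.
Condition 2 (every backdoor path blocked by {Fm}):
  P1: blocked at fork node Fm ∈ conditioning set.
  P2: open — no interior node is in the conditioning set.
{Fm} does not satisfy the backdoor criterion.

No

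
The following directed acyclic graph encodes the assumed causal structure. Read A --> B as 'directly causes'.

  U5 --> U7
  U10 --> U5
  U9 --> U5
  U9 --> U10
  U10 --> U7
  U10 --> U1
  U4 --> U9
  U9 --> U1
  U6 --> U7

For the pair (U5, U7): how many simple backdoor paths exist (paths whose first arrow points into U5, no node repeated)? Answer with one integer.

3

A backdoor path from U5 to U7 is any simple undirected path whose first edge points into U5 (i.e. leaves U5 via a parent).
Parents of U5: {U10, U9}.
Enumerating:
  P1: U5 <- U9 -> U10 -> U7
  P2: U5 <- U9 -> U1 <- U10 -> U7
  P3: U5 <- U10 -> U7
That exhausts the simple backdoor paths. Count: 3.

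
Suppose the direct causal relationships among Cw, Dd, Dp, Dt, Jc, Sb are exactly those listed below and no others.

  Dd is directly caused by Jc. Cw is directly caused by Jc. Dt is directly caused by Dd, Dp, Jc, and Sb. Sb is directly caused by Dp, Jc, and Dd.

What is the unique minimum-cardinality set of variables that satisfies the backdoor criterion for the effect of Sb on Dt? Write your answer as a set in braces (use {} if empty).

Variables eligible for adjustment (non-descendants of Sb, excluding Sb and Dt): {Cw, Dd, Dp, Jc}.
Backdoor paths from Sb to Dt:
  P1: Sb <- Jc -> Dd -> Dt
  P2: Sb <- Jc -> Dt
  P3: Sb <- Dd <- Jc -> Dt
  P4: Sb <- Dd -> Dt
  P5: Sb <- Dp -> Dt
The empty set is not sufficient: P1 (Sb <- Jc -> Dd -> Dt) has no collider blocking it and no conditioned non-collider, so it is open.
Try {Dd, Dp, Jc}:
  P1: blocked at fork node Jc ∈ conditioning set.
  P2: blocked at fork node Jc ∈ conditioning set.
  P3: blocked at chain node Dd ∈ conditioning set.
  P4: blocked at fork node Dd ∈ conditioning set.
  P5: blocked at fork node Dp ∈ conditioning set.
{Dd, Dp, Jc} contains no descendant of Sb and blocks every backdoor path.
Every element of {Dd, Dp, Jc} is needed (dropping Dd leaves P4 open; dropping Dp leaves P5 open; dropping Jc leaves P2 open), so no proper subset is valid.
Among all size-3 subsets of the eligible variables, only {Dd, Dp, Jc} blocks every backdoor path, so it is the unique smallest valid adjustment set.

{Dd, Dp, Jc}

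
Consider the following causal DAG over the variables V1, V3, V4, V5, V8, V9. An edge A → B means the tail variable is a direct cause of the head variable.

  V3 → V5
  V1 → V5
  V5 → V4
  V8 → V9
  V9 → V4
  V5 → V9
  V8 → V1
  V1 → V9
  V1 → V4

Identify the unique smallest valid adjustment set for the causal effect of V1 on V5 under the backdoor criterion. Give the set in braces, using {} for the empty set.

Variables eligible for adjustment (non-descendants of V1, excluding V1 and V5): {V3, V8}.
Backdoor paths from V1 to V5:
  P1: V1 <- V8 -> V9 <- V5
  P2: V1 <- V8 -> V9 -> V4 <- V5
Each backdoor path contains an unconditioned collider, so every path is already blocked with the empty conditioning set:
  P1: blocked at collider V9 (neither it nor any descendant is in the conditioning set).
  P2: blocked at collider V4 (neither it nor any descendant is in the conditioning set).
The empty set is therefore the unique smallest valid set.

{}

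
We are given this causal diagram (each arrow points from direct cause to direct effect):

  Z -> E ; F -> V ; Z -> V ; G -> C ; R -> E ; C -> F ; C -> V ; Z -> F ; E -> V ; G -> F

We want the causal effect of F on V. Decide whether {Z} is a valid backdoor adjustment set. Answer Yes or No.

Backdoor paths from F to V (paths whose first edge points into F):
  P1: F <- G -> C -> V
  P2: F <- Z -> E -> V
  P3: F <- Z -> V
  P4: F <- C -> V
Condition 1 (no descendant of F in the set): holds — descendants of F are {V}; none are in {Z}.
Condition 2 (every backdoor path blocked by {Z}):
  P1: open — no interior node is in the conditioning set.
  P2: blocked at fork node Z ∈ conditioning set.
  P3: blocked at fork node Z ∈ conditioning set.
  P4: open — no interior node is in the conditioning set.
{Z} does not satisfy the backdoor criterion.

No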